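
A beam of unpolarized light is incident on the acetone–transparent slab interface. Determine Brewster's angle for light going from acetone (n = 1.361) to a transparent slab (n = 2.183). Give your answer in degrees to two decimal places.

θ_B ≈ 58.06°

Here n₂/n₁ = 2.183/1.361 = 1.6040, and Brewster's law gives tan θ_B = n₂/n₁.
θ_B = arctan(1.6040) = 58.06°.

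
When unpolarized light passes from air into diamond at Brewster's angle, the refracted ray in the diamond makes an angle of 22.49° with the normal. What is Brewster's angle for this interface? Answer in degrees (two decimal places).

Brewster's condition makes the reflected and refracted beams perpendicular: θ_B + θ_t = 90°.
So θ_B = 90° − θ_t = 90° − 22.49° = 67.51°.

θ_B ≈ 67.51°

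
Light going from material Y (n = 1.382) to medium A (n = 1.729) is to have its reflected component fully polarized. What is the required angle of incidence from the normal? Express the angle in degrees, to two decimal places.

Here n₂/n₁ = 1.729/1.382 = 1.2511, and Brewster's law gives tan θ_B = n₂/n₁. Taking the arctangent, θ_B = 51.36°.

θ_B ≈ 51.36°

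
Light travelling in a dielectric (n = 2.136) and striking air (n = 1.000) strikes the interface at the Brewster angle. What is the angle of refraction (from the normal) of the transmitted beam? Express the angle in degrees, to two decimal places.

First find Brewster's angle: tan θ_B = 1.000/2.136 = 0.4682, giving θ_B = 25.09°.
The refracted ray is perpendicular to the reflected ray, so θ_t = 90° − θ_B = 64.91°.

θ_t ≈ 64.91°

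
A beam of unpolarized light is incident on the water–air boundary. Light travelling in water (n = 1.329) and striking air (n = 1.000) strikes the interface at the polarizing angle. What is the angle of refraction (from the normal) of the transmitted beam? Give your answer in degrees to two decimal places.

θ_B = arctan(n₂/n₁) = arctan(1.000/1.329) = 36.96°.
Since θ_B + θ_t = 90° at Brewster incidence, θ_t = 90° − 36.96° = 53.04°.

θ_t ≈ 53.04°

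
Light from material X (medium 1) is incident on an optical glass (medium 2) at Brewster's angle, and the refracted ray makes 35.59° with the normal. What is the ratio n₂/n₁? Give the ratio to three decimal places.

At Brewster incidence θ_B = 90° − θ_t = 90° − 35.59° = 54.41°.
Then n₂/n₁ = tan θ_B = tan 54.41° = 1.397.

n₂/n₁ ≈ 1.397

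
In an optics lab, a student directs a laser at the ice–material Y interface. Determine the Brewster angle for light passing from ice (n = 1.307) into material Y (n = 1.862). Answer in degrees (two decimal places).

θ_B ≈ 54.93°

At Brewster's angle the reflected and refracted rays are perpendicular, which with Snell's law gives tan θ_B = n₂/n₁.
Brewster's condition: tan θ_B = n₂/n₁ = 1.862/1.307 = 1.4246. Taking the arctangent, θ_B = 54.93°.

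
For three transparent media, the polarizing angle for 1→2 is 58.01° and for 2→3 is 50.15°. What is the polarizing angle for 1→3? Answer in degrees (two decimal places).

θ_B ≈ 62.47°

Each Brewster angle gives a ratio: n₂/n₁ = tan 58.01° = 1.6010, n₃/n₂ = tan 50.15° = 1.1981.
So n₃/n₁ = (n₂/n₁)(n₃/n₂) = 1.6010 × 1.1981 = 1.9181.
θ_B(1→3) = arctan(1.9181) = 62.47°.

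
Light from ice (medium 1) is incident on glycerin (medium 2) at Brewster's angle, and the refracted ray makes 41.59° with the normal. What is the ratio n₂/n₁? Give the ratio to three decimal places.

At Brewster incidence θ_B = 90° − θ_t = 90° − 41.59° = 48.41°.
Then n₂/n₁ = tan θ_B = tan 48.41° = 1.127.

n₂/n₁ ≈ 1.127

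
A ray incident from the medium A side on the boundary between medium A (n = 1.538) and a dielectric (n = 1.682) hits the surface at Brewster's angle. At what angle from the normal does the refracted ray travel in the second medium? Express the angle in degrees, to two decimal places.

θ_t ≈ 42.44°

θ_B = arctan(n₂/n₁) = arctan(1.682/1.538) = 47.56°.
At Brewster's angle the reflected and refracted rays are perpendicular, so θ_t = 90° − θ_B = 90° − 47.56° = 42.44°.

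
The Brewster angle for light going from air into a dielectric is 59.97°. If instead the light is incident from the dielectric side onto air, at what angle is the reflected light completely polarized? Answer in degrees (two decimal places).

The two Brewster angles are complementary: θ_B' = 90° − θ_B = 90° − 59.97° = 30.03°.

θ_B' ≈ 30.03°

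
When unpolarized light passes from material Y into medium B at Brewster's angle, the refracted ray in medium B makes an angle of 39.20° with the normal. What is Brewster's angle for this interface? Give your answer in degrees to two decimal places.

Since the reflected and refracted rays are at right angles at the polarizing angle, θ_B + θ_t = 90°.
So θ_B = 90° − θ_t = 90° − 39.20° = 50.80°.

θ_B ≈ 50.80°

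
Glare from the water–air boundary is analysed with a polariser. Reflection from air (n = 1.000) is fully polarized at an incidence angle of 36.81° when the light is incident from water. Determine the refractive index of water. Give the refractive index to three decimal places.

n ≈ 1.336

Full polarization of the reflected beam means tan θ_B = n₂/n₁, where n₁ is the incident medium (water).
n₁ = n₂ / tan θ_B = 1.000 / tan 36.81° = 1.336.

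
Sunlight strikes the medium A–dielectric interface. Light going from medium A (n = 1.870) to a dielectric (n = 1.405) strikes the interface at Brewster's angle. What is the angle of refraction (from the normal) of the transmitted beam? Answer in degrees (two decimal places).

θ_t ≈ 53.08°

tan θ_B = n₂/n₁ = 1.405/1.870 = 0.7513, so θ_B = 36.92°.
At Brewster's angle the reflected and refracted rays are perpendicular, so θ_t = 90° − θ_B = 90° − 36.92° = 53.08°.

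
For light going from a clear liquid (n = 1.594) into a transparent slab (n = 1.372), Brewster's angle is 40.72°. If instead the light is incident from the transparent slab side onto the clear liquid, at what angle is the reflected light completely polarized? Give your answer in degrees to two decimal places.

θ_B' ≈ 49.28°

tan θ_B' = n₁/n₂ = 1/tan θ_B, so θ_B' = 90° − θ_B.
θ_B' = 90° − 40.72° = 49.28°.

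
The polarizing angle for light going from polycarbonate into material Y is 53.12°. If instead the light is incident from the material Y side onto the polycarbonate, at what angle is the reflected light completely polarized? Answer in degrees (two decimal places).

θ_B' ≈ 36.88°

Reversing the direction swaps n₁ and n₂, so tan θ_B' = 1/tan θ_B and θ_B' = 90° − θ_B.
Hence θ_B' = 90° − 53.12° = 36.88°.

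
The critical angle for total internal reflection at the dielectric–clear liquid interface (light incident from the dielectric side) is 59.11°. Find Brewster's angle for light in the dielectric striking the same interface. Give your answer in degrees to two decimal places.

θ_B ≈ 40.63°

At the critical angle sin θ_c = n₂/n₁, giving n₂/n₁ = sin 59.11° = 0.8582.
Then tan θ_B = n₂/n₁ = 0.8582, so θ_B = arctan 0.8582 = 40.63°.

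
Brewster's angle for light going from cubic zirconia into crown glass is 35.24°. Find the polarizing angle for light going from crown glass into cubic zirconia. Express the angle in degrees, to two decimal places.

The two Brewster angles are complementary: θ_B' = 90° − θ_B = 90° − 35.24° = 54.76°.

θ_B' ≈ 54.76°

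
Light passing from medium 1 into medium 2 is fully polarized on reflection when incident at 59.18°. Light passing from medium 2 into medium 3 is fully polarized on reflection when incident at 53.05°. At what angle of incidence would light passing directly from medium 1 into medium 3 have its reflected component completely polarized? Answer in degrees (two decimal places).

Each Brewster angle gives a ratio: n₂/n₁ = tan 59.18° = 1.6762, n₃/n₂ = tan 53.05° = 1.3295.
Multiplying, n₃/n₁ = 1.6762 × 1.3295 = 2.2284, and θ_B(1→3) = arctan 2.2284 = 65.83°.

θ_B ≈ 65.83°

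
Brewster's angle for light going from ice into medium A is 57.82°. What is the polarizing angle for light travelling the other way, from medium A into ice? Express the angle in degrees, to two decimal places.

The two Brewster angles are complementary: θ_B' = 90° − θ_B = 90° − 57.82° = 32.18°.

θ_B' ≈ 32.18°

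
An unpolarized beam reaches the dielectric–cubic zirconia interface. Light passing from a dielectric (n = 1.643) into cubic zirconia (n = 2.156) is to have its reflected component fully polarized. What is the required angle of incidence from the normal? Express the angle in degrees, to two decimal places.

At Brewster's angle the reflected and refracted rays are perpendicular, which with Snell's law gives tan θ_B = n₂/n₁.
tan θ_B = n₂/n₁ = 2.156/1.643 = 1.3122.
θ_B = arctan(1.3122) = 52.69°.

θ_B ≈ 52.69°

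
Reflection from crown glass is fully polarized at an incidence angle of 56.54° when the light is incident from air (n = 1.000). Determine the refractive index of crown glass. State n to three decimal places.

n ≈ 1.513

At Brewster's angle, tan θ_B = n₂/n₁ with n₁ on the incident side (air) and n₂ on the transmitted side (crown glass).
n₂ = n₁ tan θ_B = 1.000 × tan 56.54° = 1.513.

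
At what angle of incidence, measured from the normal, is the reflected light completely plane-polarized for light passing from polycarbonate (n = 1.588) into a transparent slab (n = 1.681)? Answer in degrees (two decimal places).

At Brewster's angle the reflected and refracted rays are perpendicular, which with Snell's law gives tan θ_B = n₂/n₁.
tan θ_B = n₂/n₁ = 1.681/1.588 = 1.0586.
θ_B = arctan(1.0586) = 46.63°.

θ_B ≈ 46.63°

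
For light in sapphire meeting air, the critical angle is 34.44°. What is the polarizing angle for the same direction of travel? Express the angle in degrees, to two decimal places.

θ_B ≈ 29.49°

sin θ_c = n₂/n₁, so n₂/n₁ = sin 34.44° = 0.5655.
Brewster: tan θ_B = n₂/n₁ = 0.5655.
θ_B = arctan(0.5655) = 29.49°.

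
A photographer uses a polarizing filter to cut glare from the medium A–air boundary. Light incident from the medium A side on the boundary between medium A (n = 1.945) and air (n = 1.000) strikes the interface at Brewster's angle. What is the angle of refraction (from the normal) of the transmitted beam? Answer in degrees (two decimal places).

First find Brewster's angle: tan θ_B = 1.000/1.945 = 0.5141, giving θ_B = 27.21°.
Since θ_B + θ_t = 90° at Brewster incidence, θ_t = 90° − 27.21° = 62.79°.

θ_t ≈ 62.79°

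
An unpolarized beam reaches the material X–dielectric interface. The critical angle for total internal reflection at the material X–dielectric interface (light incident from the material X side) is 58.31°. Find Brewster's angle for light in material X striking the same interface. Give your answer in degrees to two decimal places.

θ_B ≈ 40.39°

sin θ_c = n₂/n₁, so n₂/n₁ = sin 58.31° = 0.8509.
Brewster: tan θ_B = n₂/n₁ = 0.8509.
θ_B = arctan(0.8509) = 40.39°.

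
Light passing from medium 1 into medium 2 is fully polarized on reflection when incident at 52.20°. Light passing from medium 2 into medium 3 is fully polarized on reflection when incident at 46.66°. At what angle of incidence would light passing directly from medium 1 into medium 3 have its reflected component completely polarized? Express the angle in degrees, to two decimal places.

tan θ_B(1→2) = n₂/n₁ = tan 52.20° = 1.2892.
tan θ_B(2→3) = n₃/n₂ = tan 46.66° = 1.0597.
n₃/n₁ = 1.3661. Then tan θ_B(1→3) = n₃/n₁, so θ_B(1→3) = arctan(1.3661) = 53.80°.

θ_B ≈ 53.80°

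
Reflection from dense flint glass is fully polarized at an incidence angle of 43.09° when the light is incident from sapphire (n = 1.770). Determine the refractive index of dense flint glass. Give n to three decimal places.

Full polarization of the reflected beam means tan θ_B = n₂/n₁, where n₁ is the incident medium (sapphire).
n₂ = n₁ tan θ_B = 1.770 × tan 43.09° = 1.656.

n ≈ 1.656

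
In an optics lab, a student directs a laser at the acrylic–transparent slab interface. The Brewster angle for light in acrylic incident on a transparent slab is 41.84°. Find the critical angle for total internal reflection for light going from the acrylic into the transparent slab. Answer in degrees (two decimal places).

θ_c ≈ 63.55°

From Brewster, n₂/n₁ = tan θ_B = tan 41.84° = 0.8954.
Then sin θ_c = n₂/n₁ = 0.8954, so θ_c = arcsin 0.8954 = 63.55°.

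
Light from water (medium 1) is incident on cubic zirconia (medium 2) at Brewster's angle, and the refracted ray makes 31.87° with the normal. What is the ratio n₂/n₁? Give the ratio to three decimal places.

At Brewster incidence θ_B = 90° − θ_t = 90° − 31.87° = 58.13°.
tan θ_B = n₂/n₁, so n₂/n₁ = tan 58.13° = 1.608.

n₂/n₁ ≈ 1.608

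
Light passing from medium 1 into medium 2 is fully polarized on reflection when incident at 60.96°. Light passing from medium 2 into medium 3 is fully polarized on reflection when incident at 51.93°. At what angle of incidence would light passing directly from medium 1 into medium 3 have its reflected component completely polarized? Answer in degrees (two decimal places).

Each Brewster angle gives a ratio: n₂/n₁ = tan 60.96° = 1.8011, n₃/n₂ = tan 51.93° = 1.2767.
So n₃/n₁ = (n₂/n₁)(n₃/n₂) = 1.8011 × 1.2767 = 2.2995.
θ_B(1→3) = arctan(2.2995) = 66.50°.

θ_B ≈ 66.50°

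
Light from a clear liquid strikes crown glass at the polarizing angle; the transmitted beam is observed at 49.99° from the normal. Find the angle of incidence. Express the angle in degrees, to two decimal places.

θ_B ≈ 40.01°

Brewster's condition makes the reflected and refracted beams perpendicular: θ_B + θ_t = 90°.
So θ_B = 90° − θ_t = 90° − 49.99° = 40.01°.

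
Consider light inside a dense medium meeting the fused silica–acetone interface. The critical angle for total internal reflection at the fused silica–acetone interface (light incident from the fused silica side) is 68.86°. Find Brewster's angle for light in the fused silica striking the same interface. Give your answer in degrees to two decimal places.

n₂/n₁ = sin θ_c = sin 68.86° = 0.9327.
tan θ_B equals the same ratio, so θ_B = arctan(0.9327) = 43.01°.

θ_B ≈ 43.01°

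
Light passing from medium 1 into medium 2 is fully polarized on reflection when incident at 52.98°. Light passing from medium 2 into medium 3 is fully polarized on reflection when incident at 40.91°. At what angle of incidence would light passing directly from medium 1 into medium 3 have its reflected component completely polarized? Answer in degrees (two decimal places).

Each Brewster angle gives a ratio: n₂/n₁ = tan 52.98° = 1.3261, n₃/n₂ = tan 40.91° = 0.8665.
So n₃/n₁ = (n₂/n₁)(n₃/n₂) = 1.3261 × 0.8665 = 1.1491.
θ_B(1→3) = arctan(1.1491) = 48.97°.

θ_B ≈ 48.97°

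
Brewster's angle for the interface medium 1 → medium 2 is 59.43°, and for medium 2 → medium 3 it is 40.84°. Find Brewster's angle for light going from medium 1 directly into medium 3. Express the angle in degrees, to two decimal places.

θ_B ≈ 55.65°

Each Brewster angle gives a ratio: n₂/n₁ = tan 59.43° = 1.6929, n₃/n₂ = tan 40.84° = 0.8644.
Multiplying, n₃/n₁ = 1.6929 × 0.8644 = 1.4634, and θ_B(1→3) = arctan 1.4634 = 55.65°.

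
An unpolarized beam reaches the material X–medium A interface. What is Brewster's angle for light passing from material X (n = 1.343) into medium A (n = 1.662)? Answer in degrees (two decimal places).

Here n₂/n₁ = 1.662/1.343 = 1.2375, and Brewster's law gives tan θ_B = n₂/n₁.
θ_B = arctan(1.2375) = 51.06°.

θ_B ≈ 51.06°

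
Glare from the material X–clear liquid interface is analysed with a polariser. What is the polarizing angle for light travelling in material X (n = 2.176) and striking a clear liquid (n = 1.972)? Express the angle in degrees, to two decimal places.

θ_B ≈ 42.18°

tan θ_B = n₂/n₁ = 1.972/2.176 = 0.9062. Taking the arctangent, θ_B = 42.18°.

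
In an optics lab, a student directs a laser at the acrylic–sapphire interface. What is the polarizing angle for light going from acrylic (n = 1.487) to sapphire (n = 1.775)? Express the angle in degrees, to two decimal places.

Brewster's condition: tan θ_B = n₂/n₁ = 1.775/1.487 = 1.1937.
θ_B = arctan(1.1937) = 50.05°.

θ_B ≈ 50.05°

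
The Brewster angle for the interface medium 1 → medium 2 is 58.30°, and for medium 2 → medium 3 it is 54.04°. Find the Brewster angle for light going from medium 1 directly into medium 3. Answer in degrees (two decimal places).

θ_B ≈ 65.86°

n₂/n₁ = tan 58.30° = 1.6191 and n₃/n₂ = tan 54.04° = 1.3784.
Multiplying, n₃/n₁ = 1.6191 × 1.3784 = 2.2318, and θ_B(1→3) = arctan 2.2318 = 65.86°.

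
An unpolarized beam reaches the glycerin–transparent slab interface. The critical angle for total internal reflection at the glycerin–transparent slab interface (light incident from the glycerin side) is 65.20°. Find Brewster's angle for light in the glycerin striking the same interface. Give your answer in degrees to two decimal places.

sin θ_c = n₂/n₁, so n₂/n₁ = sin 65.20° = 0.9078.
Brewster: tan θ_B = n₂/n₁ = 0.9078.
θ_B = arctan(0.9078) = 42.23°.

θ_B ≈ 42.23°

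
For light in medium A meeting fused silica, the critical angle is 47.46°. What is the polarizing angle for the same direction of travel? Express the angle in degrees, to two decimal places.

θ_B ≈ 36.38°

n₂/n₁ = sin θ_c = sin 47.46° = 0.7368.
tan θ_B equals the same ratio, so θ_B = arctan(0.7368) = 36.38°.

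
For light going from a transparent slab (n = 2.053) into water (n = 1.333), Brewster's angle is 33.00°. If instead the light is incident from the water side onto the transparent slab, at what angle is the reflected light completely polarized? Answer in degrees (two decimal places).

tan θ_B' = n₁/n₂ = 1/tan θ_B, so θ_B' = 90° − θ_B.
θ_B' = 90° − 33.00° = 57.00°.

θ_B' ≈ 57.00°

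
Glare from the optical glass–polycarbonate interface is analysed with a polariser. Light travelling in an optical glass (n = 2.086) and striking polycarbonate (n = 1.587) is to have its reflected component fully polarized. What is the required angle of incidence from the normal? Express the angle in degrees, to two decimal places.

Here n₂/n₁ = 1.587/2.086 = 0.7608, and Brewster's law gives tan θ_B = n₂/n₁. Taking the arctangent, θ_B = 37.26°.

θ_B ≈ 37.26°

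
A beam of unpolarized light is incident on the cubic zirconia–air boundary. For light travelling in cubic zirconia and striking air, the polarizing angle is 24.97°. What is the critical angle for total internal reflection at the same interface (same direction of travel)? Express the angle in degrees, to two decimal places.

n₂/n₁ = tan 24.97° = 0.4657; the critical angle satisfies sin θ_c = n₂/n₁.
θ_c = arcsin(0.4657) = 27.75°.

θ_c ≈ 27.75°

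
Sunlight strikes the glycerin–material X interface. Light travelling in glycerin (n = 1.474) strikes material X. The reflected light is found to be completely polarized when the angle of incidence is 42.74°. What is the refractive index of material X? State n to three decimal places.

n ≈ 1.362

Brewster's law: tan θ_B = n₂/n₁ (light incident in glycerin, refracted into material X).
n₂ = n₁ tan θ_B = 1.474 × tan 42.74° = 1.362.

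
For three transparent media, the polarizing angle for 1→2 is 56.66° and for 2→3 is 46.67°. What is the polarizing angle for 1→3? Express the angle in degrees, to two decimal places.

tan θ_B(1→2) = n₂/n₁ = tan 56.66° = 1.5200.
tan θ_B(2→3) = n₃/n₂ = tan 46.67° = 1.0601.
Multiplying, n₃/n₁ = 1.5200 × 1.0601 = 1.6113, and θ_B(1→3) = arctan 1.6113 = 58.18°.

θ_B ≈ 58.18°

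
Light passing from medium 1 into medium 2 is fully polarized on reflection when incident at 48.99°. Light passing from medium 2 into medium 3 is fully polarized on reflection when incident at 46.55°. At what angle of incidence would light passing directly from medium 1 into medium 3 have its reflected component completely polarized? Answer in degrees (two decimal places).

θ_B ≈ 50.52°

Each Brewster angle gives a ratio: n₂/n₁ = tan 48.99° = 1.1500, n₃/n₂ = tan 46.55° = 1.0556.
n₃/n₁ = 1.2139. Then tan θ_B(1→3) = n₃/n₁, so θ_B(1→3) = arctan(1.2139) = 50.52°.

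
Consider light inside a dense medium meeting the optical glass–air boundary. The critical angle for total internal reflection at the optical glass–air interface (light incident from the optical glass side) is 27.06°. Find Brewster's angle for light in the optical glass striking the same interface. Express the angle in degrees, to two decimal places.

θ_B ≈ 24.46°

n₂/n₁ = sin θ_c = sin 27.06° = 0.4549.
tan θ_B equals the same ratio, so θ_B = arctan(0.4549) = 24.46°.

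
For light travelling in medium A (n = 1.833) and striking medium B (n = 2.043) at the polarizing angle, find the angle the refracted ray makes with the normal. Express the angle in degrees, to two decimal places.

θ_B = arctan(n₂/n₁) = arctan(2.043/1.833) = 48.10°.
Since θ_B + θ_t = 90° at Brewster incidence, θ_t = 90° − 48.10° = 41.90°.

θ_t ≈ 41.90°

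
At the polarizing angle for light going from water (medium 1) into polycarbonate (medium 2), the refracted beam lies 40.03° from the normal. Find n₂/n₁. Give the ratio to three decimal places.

n₂/n₁ ≈ 1.190

At Brewster incidence θ_B = 90° − θ_t = 90° − 40.03° = 49.97°.
Then n₂/n₁ = tan θ_B = tan 49.97° = 1.190.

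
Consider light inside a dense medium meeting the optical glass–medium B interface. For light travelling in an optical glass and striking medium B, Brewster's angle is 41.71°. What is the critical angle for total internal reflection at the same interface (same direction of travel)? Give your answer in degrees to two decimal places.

tan θ_B = n₂/n₁ = tan 41.71° = 0.8913.
Total internal reflection: sin θ_c = n₂/n₁ = 0.8913.
θ_c = arcsin(0.8913) = 63.03°.

θ_c ≈ 63.03°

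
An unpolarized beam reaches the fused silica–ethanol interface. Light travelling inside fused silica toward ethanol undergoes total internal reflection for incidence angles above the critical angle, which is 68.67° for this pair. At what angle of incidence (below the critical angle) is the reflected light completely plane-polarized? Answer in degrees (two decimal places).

θ_B ≈ 42.97°

At the critical angle sin θ_c = n₂/n₁, giving n₂/n₁ = sin 68.67° = 0.9315.
Then tan θ_B = n₂/n₁ = 0.9315, so θ_B = arctan 0.9315 = 42.97°.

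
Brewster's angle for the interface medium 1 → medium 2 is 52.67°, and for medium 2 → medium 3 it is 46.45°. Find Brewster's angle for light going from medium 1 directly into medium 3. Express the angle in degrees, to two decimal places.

θ_B ≈ 54.06°

Each Brewster angle gives a ratio: n₂/n₁ = tan 52.67° = 1.3113, n₃/n₂ = tan 46.45° = 1.0519.
Multiplying, n₃/n₁ = 1.3113 × 1.0519 = 1.3794, and θ_B(1→3) = arctan 1.3794 = 54.06°.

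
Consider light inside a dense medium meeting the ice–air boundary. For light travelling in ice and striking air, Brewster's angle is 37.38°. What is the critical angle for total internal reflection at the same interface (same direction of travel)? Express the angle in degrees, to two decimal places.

θ_c ≈ 49.82°

tan θ_B = n₂/n₁ = tan 37.38° = 0.7640.
Total internal reflection: sin θ_c = n₂/n₁ = 0.7640.
θ_c = arcsin(0.7640) = 49.82°.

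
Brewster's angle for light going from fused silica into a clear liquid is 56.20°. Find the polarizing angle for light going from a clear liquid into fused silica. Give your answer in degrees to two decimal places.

tan θ_B' = n₁/n₂ = 1/tan θ_B, so θ_B' = 90° − θ_B.
θ_B' = 90° − 56.20° = 33.80°.

θ_B' ≈ 33.80°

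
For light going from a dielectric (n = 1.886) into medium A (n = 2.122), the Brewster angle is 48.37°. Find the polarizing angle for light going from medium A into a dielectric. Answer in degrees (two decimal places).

θ_B' ≈ 41.63°

tan θ_B' = n₁/n₂ = 1/tan θ_B, so θ_B' = 90° − θ_B.
θ_B' = 90° − 48.37° = 41.63°.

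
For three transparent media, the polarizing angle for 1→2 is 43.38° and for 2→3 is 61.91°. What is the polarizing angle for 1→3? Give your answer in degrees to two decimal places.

n₂/n₁ = tan 43.38° = 0.9450 and n₃/n₂ = tan 61.91° = 1.8736.
Multiplying, n₃/n₁ = 0.9450 × 1.8736 = 1.7706, and θ_B(1→3) = arctan 1.7706 = 60.54°.

θ_B ≈ 60.54°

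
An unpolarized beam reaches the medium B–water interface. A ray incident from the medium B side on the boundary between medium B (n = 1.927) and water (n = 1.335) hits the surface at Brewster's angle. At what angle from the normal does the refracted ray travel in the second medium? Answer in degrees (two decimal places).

θ_t ≈ 55.29°

First find Brewster's angle: tan θ_B = 1.335/1.927 = 0.6928, giving θ_B = 34.71°.
Since θ_B + θ_t = 90° at Brewster incidence, θ_t = 90° − 34.71° = 55.29°.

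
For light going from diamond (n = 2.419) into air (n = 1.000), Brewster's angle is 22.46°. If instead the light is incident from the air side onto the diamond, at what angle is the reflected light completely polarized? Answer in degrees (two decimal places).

θ_B' ≈ 67.54°

tan θ_B' = n₁/n₂ = 1/tan θ_B, so θ_B' = 90° − θ_B.
θ_B' = 90° − 22.46° = 67.54°.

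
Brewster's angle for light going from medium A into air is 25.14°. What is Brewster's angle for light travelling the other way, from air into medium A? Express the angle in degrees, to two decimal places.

θ_B' ≈ 64.86°

tan θ_B' = n₁/n₂ = 1/tan θ_B, so θ_B' = 90° − θ_B.
θ_B' = 90° − 25.14° = 64.86°.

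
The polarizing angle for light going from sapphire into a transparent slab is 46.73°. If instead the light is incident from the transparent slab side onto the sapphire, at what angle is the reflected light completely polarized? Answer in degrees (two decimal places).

θ_B' ≈ 43.27°

The two Brewster angles are complementary: θ_B' = 90° − θ_B = 90° − 46.73° = 43.27°.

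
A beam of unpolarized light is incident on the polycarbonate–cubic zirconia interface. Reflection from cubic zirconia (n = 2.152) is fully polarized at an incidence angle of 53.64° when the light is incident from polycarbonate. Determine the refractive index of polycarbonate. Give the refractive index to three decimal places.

At Brewster's angle, tan θ_B = n₂/n₁ with n₁ on the incident side (polycarbonate) and n₂ on the transmitted side (cubic zirconia).
n₁ = n₂ / tan θ_B = 2.152 / tan 53.64° = 1.584.

n ≈ 1.584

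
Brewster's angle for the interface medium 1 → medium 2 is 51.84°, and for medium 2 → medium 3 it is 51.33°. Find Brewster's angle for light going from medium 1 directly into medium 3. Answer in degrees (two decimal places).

tan θ_B(1→2) = n₂/n₁ = tan 51.84° = 1.2726.
tan θ_B(2→3) = n₃/n₂ = tan 51.33° = 1.2495.
n₃/n₁ = 1.5902. Then tan θ_B(1→3) = n₃/n₁, so θ_B(1→3) = arctan(1.5902) = 57.84°.

θ_B ≈ 57.84°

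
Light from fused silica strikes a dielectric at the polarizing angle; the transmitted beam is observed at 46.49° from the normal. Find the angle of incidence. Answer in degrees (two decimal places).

θ_B ≈ 43.51°

Brewster's condition makes the reflected and refracted beams perpendicular: θ_B + θ_t = 90°.
So θ_B = 90° − θ_t = 90° − 46.49° = 43.51°.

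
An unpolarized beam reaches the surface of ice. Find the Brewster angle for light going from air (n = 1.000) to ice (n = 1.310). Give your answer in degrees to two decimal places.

θ_B ≈ 52.64°

Here n₂/n₁ = 1.310/1.000 = 1.3100, and Brewster's law gives tan θ_B = n₂/n₁. Taking the arctangent, θ_B = 52.64°.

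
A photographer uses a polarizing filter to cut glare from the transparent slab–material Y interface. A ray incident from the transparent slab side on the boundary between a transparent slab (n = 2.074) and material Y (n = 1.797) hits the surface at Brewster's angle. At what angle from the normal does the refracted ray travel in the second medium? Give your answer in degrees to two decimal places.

tan θ_B = n₂/n₁ = 1.797/2.074 = 0.8664, so θ_B = 40.91°.
At Brewster's angle the reflected and refracted rays are perpendicular, so θ_t = 90° − θ_B = 90° − 40.91° = 49.09°.

θ_t ≈ 49.09°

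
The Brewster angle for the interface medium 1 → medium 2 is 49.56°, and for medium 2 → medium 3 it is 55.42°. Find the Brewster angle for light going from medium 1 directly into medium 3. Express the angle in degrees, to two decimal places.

θ_B ≈ 59.57°

n₂/n₁ = tan 49.56° = 1.1733 and n₃/n₂ = tan 55.42° = 1.4507.
So n₃/n₁ = (n₂/n₁)(n₃/n₂) = 1.1733 × 1.4507 = 1.7021.
θ_B(1→3) = arctan(1.7021) = 59.57°.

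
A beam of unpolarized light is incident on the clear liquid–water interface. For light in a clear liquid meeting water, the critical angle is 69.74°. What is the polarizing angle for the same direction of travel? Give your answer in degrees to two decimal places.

θ_B ≈ 43.17°

sin θ_c = n₂/n₁, so n₂/n₁ = sin 69.74° = 0.9381.
Brewster: tan θ_B = n₂/n₁ = 0.9381.
θ_B = arctan(0.9381) = 43.17°.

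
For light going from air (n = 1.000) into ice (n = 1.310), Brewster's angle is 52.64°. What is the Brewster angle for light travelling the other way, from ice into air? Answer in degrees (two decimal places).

tan θ_B' = n₁/n₂ = 1/tan θ_B, so θ_B' = 90° − θ_B.
θ_B' = 90° − 52.64° = 37.36°.

θ_B' ≈ 37.36°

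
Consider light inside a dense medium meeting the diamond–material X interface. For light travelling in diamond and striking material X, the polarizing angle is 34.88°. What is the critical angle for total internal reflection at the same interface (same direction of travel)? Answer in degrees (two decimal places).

θ_c ≈ 44.19°

From Brewster, n₂/n₁ = tan θ_B = tan 34.88° = 0.6971.
Then sin θ_c = n₂/n₁ = 0.6971, so θ_c = arcsin 0.6971 = 44.19°.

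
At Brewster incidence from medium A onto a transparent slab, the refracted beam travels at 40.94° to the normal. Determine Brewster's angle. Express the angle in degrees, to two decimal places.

At Brewster's angle the reflected and refracted rays are perpendicular, so θ_B + θ_t = 90°.
So θ_B = 90° − θ_t = 90° − 40.94° = 49.06°.

θ_B ≈ 49.06°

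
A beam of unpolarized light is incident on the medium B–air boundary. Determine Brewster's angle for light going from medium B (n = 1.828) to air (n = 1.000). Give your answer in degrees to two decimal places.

The reflected p-component vanishes when tan θ_B = n₂/n₁.
Here n₂/n₁ = 1.000/1.828 = 0.5470, and Brewster's law gives tan θ_B = n₂/n₁.
So θ_B = arctan 0.5470 = 28.68°.

θ_B ≈ 28.68°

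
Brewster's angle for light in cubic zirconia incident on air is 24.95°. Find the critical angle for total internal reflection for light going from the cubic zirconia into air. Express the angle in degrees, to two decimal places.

tan θ_B = n₂/n₁ = tan 24.95° = 0.4652.
Total internal reflection: sin θ_c = n₂/n₁ = 0.4652.
θ_c = arcsin(0.4652) = 27.73°.

θ_c ≈ 27.73°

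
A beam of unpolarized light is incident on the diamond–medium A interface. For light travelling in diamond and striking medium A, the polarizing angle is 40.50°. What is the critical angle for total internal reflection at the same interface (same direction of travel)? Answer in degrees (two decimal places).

θ_c ≈ 58.66°

From Brewster, n₂/n₁ = tan θ_B = tan 40.50° = 0.8541.
Then sin θ_c = n₂/n₁ = 0.8541, so θ_c = arcsin 0.8541 = 58.66°.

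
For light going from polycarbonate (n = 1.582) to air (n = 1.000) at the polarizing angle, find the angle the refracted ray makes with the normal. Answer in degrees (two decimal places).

θ_t ≈ 57.70°

First find Brewster's angle: tan θ_B = 1.000/1.582 = 0.6321, giving θ_B = 32.30°.
Since θ_B + θ_t = 90° at Brewster incidence, θ_t = 90° − 32.30° = 57.70°.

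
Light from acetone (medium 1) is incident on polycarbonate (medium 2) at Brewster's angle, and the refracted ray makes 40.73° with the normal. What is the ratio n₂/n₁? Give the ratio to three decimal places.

At Brewster incidence θ_B = 90° − θ_t = 90° − 40.73° = 49.27°.
Then n₂/n₁ = tan θ_B = tan 49.27° = 1.161.

n₂/n₁ ≈ 1.161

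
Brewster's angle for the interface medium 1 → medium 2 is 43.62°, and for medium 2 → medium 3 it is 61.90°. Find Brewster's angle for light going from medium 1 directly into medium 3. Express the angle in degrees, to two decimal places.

θ_B ≈ 60.74°

tan θ_B(1→2) = n₂/n₁ = tan 43.62° = 0.9530.
tan θ_B(2→3) = n₃/n₂ = tan 61.90° = 1.8728.
n₃/n₁ = 1.7847. Then tan θ_B(1→3) = n₃/n₁, so θ_B(1→3) = arctan(1.7847) = 60.74°.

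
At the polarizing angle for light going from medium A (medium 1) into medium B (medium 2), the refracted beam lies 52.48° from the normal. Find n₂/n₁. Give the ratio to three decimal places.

At Brewster incidence θ_B = 90° − θ_t = 90° − 52.48° = 37.52°.
tan θ_B = n₂/n₁, so n₂/n₁ = tan 37.52° = 0.768.

n₂/n₁ ≈ 0.768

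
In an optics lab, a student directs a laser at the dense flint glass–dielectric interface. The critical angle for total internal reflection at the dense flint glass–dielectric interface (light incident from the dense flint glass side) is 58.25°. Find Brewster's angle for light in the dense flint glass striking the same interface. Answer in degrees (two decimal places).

θ_B ≈ 40.38°

sin θ_c = n₂/n₁, so n₂/n₁ = sin 58.25° = 0.8504.
Brewster: tan θ_B = n₂/n₁ = 0.8504.
θ_B = arctan(0.8504) = 40.38°.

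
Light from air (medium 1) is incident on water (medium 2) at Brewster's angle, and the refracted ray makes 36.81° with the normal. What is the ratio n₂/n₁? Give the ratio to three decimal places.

n₂/n₁ ≈ 1.336

θ_B + θ_t = 90°, so θ_B = 90° − 36.81° = 53.19°.
Then n₂/n₁ = tan θ_B = tan 53.19° = 1.336.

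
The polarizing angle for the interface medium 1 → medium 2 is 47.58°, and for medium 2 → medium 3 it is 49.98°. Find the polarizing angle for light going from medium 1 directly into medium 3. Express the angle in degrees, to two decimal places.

n₂/n₁ = tan 47.58° = 1.0944 and n₃/n₂ = tan 49.98° = 1.1909.
Multiplying, n₃/n₁ = 1.0944 × 1.1909 = 1.3033, and θ_B(1→3) = arctan 1.3033 = 52.50°.

θ_B ≈ 52.50°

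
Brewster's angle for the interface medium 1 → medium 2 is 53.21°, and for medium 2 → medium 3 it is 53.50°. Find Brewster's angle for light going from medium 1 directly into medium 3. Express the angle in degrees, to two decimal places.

Each Brewster angle gives a ratio: n₂/n₁ = tan 53.21° = 1.3372, n₃/n₂ = tan 53.50° = 1.3514.
n₃/n₁ = 1.8071. Then tan θ_B(1→3) = n₃/n₁, so θ_B(1→3) = arctan(1.8071) = 61.04°.

θ_B ≈ 61.04°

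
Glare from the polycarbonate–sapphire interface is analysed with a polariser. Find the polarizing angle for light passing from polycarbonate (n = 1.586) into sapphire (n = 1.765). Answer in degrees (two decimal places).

θ_B ≈ 48.06°

At Brewster's angle the reflected and refracted rays are perpendicular, which with Snell's law gives tan θ_B = n₂/n₁.
Here n₂/n₁ = 1.765/1.586 = 1.1129, and Brewster's law gives tan θ_B = n₂/n₁.
So θ_B = arctan 1.1129 = 48.06°.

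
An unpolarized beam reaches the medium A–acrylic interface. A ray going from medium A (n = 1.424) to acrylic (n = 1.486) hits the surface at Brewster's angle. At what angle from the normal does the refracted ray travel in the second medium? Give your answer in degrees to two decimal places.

θ_t ≈ 43.78°

θ_B = arctan(n₂/n₁) = arctan(1.486/1.424) = 46.22°.
At Brewster's angle the reflected and refracted rays are perpendicular, so θ_t = 90° − θ_B = 90° − 46.22° = 43.78°.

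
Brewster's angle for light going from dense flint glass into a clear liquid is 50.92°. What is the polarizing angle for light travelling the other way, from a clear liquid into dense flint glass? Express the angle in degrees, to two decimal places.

tan θ_B' = n₁/n₂ = 1/tan θ_B, so θ_B' = 90° − θ_B.
θ_B' = 90° − 50.92° = 39.08°.

θ_B' ≈ 39.08°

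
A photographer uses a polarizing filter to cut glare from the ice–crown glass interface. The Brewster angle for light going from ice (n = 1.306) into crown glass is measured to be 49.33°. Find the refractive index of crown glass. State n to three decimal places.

Full polarization of the reflected beam means tan θ_B = n₂/n₁, where n₁ is the incident medium (ice).
n₂ = n₁ tan θ_B = 1.306 × tan 49.33° = 1.520.

n ≈ 1.520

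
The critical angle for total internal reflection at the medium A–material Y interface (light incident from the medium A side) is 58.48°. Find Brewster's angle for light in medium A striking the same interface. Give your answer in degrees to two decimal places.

sin θ_c = n₂/n₁, so n₂/n₁ = sin 58.48° = 0.8525.
Brewster: tan θ_B = n₂/n₁ = 0.8525.
θ_B = arctan(0.8525) = 40.45°.

θ_B ≈ 40.45°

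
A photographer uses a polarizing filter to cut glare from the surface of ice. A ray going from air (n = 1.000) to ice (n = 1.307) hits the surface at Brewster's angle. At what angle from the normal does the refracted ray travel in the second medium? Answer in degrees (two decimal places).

θ_B = arctan(n₂/n₁) = arctan(1.307/1.000) = 52.58°.
Since θ_B + θ_t = 90° at Brewster incidence, θ_t = 90° − 52.58° = 37.42°.

θ_t ≈ 37.42°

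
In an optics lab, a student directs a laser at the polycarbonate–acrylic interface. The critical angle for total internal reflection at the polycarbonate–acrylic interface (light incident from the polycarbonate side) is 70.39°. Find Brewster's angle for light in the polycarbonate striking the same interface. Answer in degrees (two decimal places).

θ_B ≈ 43.29°

At the critical angle sin θ_c = n₂/n₁, giving n₂/n₁ = sin 70.39° = 0.9420.
Then tan θ_B = n₂/n₁ = 0.9420, so θ_B = arctan 0.9420 = 43.29°.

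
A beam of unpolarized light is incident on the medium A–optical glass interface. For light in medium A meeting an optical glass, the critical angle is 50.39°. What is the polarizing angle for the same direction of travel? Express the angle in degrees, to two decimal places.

θ_B ≈ 37.61°

n₂/n₁ = sin θ_c = sin 50.39° = 0.7704.
tan θ_B equals the same ratio, so θ_B = arctan(0.7704) = 37.61°.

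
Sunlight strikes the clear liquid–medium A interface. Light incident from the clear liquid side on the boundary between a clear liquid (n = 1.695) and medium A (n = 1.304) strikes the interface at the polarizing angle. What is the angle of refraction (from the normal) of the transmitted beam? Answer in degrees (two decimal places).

tan θ_B = n₂/n₁ = 1.304/1.695 = 0.7693, so θ_B = 37.57°.
Since θ_B + θ_t = 90° at Brewster incidence, θ_t = 90° − 37.57° = 52.43°.

θ_t ≈ 52.43°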